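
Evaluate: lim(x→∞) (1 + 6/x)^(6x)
This is an exponential indeterminate form.

For exponential indeterminate forms, take the natural log:
  Let L = lim(x→∞) (1 + 6/x)^(6x)
  Then ln(L) = lim(x→∞) [exponent × ln(base)]
  Evaluate using L'Hôpital or standard limits, then exponentiate.
  L = e^(36)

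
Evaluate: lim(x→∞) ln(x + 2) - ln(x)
This is an ∞-∞ indeterminate form.

Combine fractions or rationalize to convert ∞-∞ to 0/0 form:
  lim(x→∞) ln(x + 2) - ln(x) = 0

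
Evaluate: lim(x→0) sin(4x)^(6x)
This is an exponential indeterminate form.

For exponential indeterminate forms, take the natural log:
  Let L = lim(x→0) sin(4x)^(6x)
  Then ln(L) = lim(x→0) [exponent × ln(base)]
  Evaluate using L'Hôpital or standard limits, then exponentiate.
  L = 1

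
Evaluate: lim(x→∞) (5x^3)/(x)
This is an ∞/∞ indeterminate form.

Apply L'Hôpital's rule: differentiate numerator and denominator separately.
  f(x) = 5·x^3   ⇒   f'(x) = 15·x^2
  g(x) = x   ⇒   g'(x) = 1
  lim(x→∞) f'(x)/g'(x) = lim(x→∞) (15·x^2)/(1)
  = ∞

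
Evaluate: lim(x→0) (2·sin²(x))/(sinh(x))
This is a 0/0 indeterminate form.

Apply L'Hôpital's rule: differentiate numerator and denominator separately.
  f(x) = 2·sin(x)^2   ⇒   f'(x) = 4·sin(x)·cos(x)
  g(x) = sinh(x)   ⇒   g'(x) = cosh(x)
  lim(x→0) f'(x)/g'(x) = lim(x→0) (4·sin(x)·cos(x))/(cosh(x))
  = 0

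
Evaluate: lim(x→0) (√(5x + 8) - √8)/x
This is a standard limit.

Factor or rationalize the expression:
  lim(x→0) (√(5x + 8) - √8)/x = 5·sqrt(2)/8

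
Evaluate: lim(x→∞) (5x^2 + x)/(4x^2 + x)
This is an ∞/∞ indeterminate form.

Apply L'Hôpital's rule: differentiate numerator and denominator separately.
  f(x) = 5·x^2 + x   ⇒   f'(x) = 10·x + 1
  g(x) = 4·x^2 + x   ⇒   g'(x) = 8·x + 1
  lim(x→∞) f'(x)/g'(x) = lim(x→∞) (10·x + 1)/(8·x + 1)
  = 5/4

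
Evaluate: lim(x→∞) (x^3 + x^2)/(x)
This is an ∞/∞ indeterminate form.

Apply L'Hôpital's rule: differentiate numerator and denominator separately.
  f(x) = x^3 + x^2   ⇒   f'(x) = 3·x^2 + 2·x
  g(x) = x   ⇒   g'(x) = 1
  lim(x→∞) f'(x)/g'(x) = lim(x→∞) (3·x^2 + 2·x)/(1)
  = ∞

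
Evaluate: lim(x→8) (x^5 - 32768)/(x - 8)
This is a standard limit.

Factor or rationalize the expression:
  lim(x→8) (x^5 - 32768)/(x - 8) = 20480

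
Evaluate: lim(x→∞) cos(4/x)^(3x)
This is an exponential indeterminate form.

For exponential indeterminate forms, take the natural log:
  Let L = lim(x→∞) cos(4/x)^(3x)
  Then ln(L) = lim(x→∞) [exponent × ln(base)]
  Evaluate using L'Hôpital or standard limits, then exponentiate.
  L = 1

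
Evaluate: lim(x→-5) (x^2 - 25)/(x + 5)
This is a standard limit.

Factor or rationalize the expression:
  lim(x→-5) (x^2 - 25)/(x + 5) = -10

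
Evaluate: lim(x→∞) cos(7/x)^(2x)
This is an exponential indeterminate form.

For exponential indeterminate forms, take the natural log:
  Let L = lim(x→∞) cos(7/x)^(2x)
  Then ln(L) = lim(x→∞) [exponent × ln(base)]
  Evaluate using L'Hôpital or standard limits, then exponentiate.
  L = 1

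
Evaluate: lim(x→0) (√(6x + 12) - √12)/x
This is a standard limit.

Factor or rationalize the expression:
  lim(x→0) (√(6x + 12) - √12)/x = sqrt(3)/2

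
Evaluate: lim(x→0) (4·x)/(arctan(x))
This is a 0/0 indeterminate form.

Apply L'Hôpital's rule: differentiate numerator and denominator separately.
  f(x) = 4·x   ⇒   f'(x) = 4
  g(x) = atan(x)   ⇒   g'(x) = 1/(x^2 + 1)
  lim(x→0) f'(x)/g'(x) = lim(x→0) (4)/(1/(x^2 + 1))
  = 4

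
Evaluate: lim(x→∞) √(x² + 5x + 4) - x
This is an ∞-∞ indeterminate form.

Combine fractions or rationalize to convert ∞-∞ to 0/0 form:
  lim(x→∞) √(x² + 5x + 4) - x = 5/2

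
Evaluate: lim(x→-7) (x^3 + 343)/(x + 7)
This is a standard limit.

Factor or rationalize the expression:
  lim(x→-7) (x^3 + 343)/(x + 7) = 147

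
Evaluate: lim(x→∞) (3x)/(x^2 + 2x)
This is an ∞/∞ indeterminate form.

Apply L'Hôpital's rule: differentiate numerator and denominator separately.
  f(x) = 3·x   ⇒   f'(x) = 3
  g(x) = x^2 + 2·x   ⇒   g'(x) = 2·x + 2
  lim(x→∞) f'(x)/g'(x) = lim(x→∞) (3)/(2·x + 2)
  = 0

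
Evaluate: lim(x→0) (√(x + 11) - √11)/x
This is a standard limit.

Factor or rationalize the expression:
  lim(x→0) (√(x + 11) - √11)/x = sqrt(11)/22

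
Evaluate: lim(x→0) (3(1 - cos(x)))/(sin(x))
This is a 0/0 indeterminate form.

Apply L'Hôpital's rule: differentiate numerator and denominator separately.
  f(x) = 3 - 3·cos(x)   ⇒   f'(x) = 3·sin(x)
  g(x) = sin(x)   ⇒   g'(x) = cos(x)
  lim(x→0) f'(x)/g'(x) = lim(x→0) (3·sin(x))/(cos(x))
  = 0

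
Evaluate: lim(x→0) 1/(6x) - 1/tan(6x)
This is an ∞-∞ indeterminate form.

Combine fractions or rationalize to convert ∞-∞ to 0/0 form:
  lim(x→0) 1/(6x) - 1/tan(6x) = 0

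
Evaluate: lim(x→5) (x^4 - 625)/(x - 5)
This is a standard limit.

Factor or rationalize the expression:
  lim(x→5) (x^4 - 625)/(x - 5) = 500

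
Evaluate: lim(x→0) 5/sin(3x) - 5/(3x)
This is an ∞-∞ indeterminate form.

Combine fractions or rationalize to convert ∞-∞ to 0/0 form:
  lim(x→0) 5/sin(3x) - 5/(3x) = 0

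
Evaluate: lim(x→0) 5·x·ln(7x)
This is a 0·∞ indeterminate form.

Rewrite 0·∞ as a quotient (0/0 or ∞/∞ form), then apply L'Hôpital's rule:
  lim(x→0) 5·x·ln(7x) = 0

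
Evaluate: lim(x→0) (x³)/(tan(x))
This is a 0/0 indeterminate form.

Apply L'Hôpital's rule: differentiate numerator and denominator separately.
  f(x) = x^3   ⇒   f'(x) = 3·x^2
  g(x) = tan(x)   ⇒   g'(x) = tan(x)^2 + 1
  lim(x→0) f'(x)/g'(x) = lim(x→0) (3·x^2)/(tan(x)^2 + 1)
  = 0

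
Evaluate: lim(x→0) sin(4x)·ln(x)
This is a 0·∞ indeterminate form.

Rewrite 0·∞ as a quotient (0/0 or ∞/∞ form), then apply L'Hôpital's rule:
  lim(x→0) sin(4x)·ln(x) = 0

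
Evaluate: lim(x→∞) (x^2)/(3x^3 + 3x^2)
This is an ∞/∞ indeterminate form.

Apply L'Hôpital's rule: differentiate numerator and denominator separately.
  f(x) = x^2   ⇒   f'(x) = 2·x
  g(x) = 3·x^3 + 3·x^2   ⇒   g'(x) = 9·x^2 + 6·x
  lim(x→∞) f'(x)/g'(x) = lim(x→∞) (2·x)/(9·x^2 + 6·x)
  = 0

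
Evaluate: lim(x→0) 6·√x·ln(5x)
This is a 0·∞ indeterminate form.

Rewrite 0·∞ as a quotient (0/0 or ∞/∞ form), then apply L'Hôpital's rule:
  lim(x→0) 6·√x·ln(5x) = 0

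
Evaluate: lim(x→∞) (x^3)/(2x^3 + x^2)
This is an ∞/∞ indeterminate form.

Apply L'Hôpital's rule: differentiate numerator and denominator separately.
  f(x) = x^3   ⇒   f'(x) = 3·x^2
  g(x) = 2·x^3 + x^2   ⇒   g'(x) = 6·x^2 + 2·x
  lim(x→∞) f'(x)/g'(x) = lim(x→∞) (3·x^2)/(6·x^2 + 2·x)
  = 1/2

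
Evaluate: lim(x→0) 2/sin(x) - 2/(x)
This is an ∞-∞ indeterminate form.

Combine fractions or rationalize to convert ∞-∞ to 0/0 form:
  lim(x→0) 2/sin(x) - 2/(x) = 0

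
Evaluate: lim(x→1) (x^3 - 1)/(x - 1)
This is a standard limit.

Factor or rationalize the expression:
  lim(x→1) (x^3 - 1)/(x - 1) = 3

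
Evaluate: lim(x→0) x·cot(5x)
This is a 0·∞ indeterminate form.

Rewrite 0·∞ as a quotient (0/0 or ∞/∞ form), then apply L'Hôpital's rule:
  lim(x→0) x·cot(5x) = 1/5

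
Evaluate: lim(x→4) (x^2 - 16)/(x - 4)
This is a standard limit.

Factor or rationalize the expression:
  lim(x→4) (x^2 - 16)/(x - 4) = 8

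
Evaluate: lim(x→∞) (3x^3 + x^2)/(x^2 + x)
This is an ∞/∞ indeterminate form.

Apply L'Hôpital's rule: differentiate numerator and denominator separately.
  f(x) = 3·x^3 + x^2   ⇒   f'(x) = 9·x^2 + 2·x
  g(x) = x^2 + x   ⇒   g'(x) = 2·x + 1
  lim(x→∞) f'(x)/g'(x) = lim(x→∞) (9·x^2 + 2·x)/(2·x + 1)
  = ∞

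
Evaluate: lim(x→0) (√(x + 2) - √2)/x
This is a standard limit.

Factor or rationalize the expression:
  lim(x→0) (√(x + 2) - √2)/x = sqrt(2)/4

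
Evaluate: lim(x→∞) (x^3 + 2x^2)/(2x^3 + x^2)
This is an ∞/∞ indeterminate form.

Apply L'Hôpital's rule: differentiate numerator and denominator separately.
  f(x) = x^3 + 2·x^2   ⇒   f'(x) = 3·x^2 + 4·x
  g(x) = 2·x^3 + x^2   ⇒   g'(x) = 6·x^2 + 2·x
  lim(x→∞) f'(x)/g'(x) = lim(x→∞) (3·x^2 + 4·x)/(6·x^2 + 2·x)
  = 1/2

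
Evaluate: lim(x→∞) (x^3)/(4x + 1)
This is an ∞/∞ indeterminate form.

Apply L'Hôpital's rule: differentiate numerator and denominator separately.
  f(x) = x^3   ⇒   f'(x) = 3·x^2
  g(x) = 4·x + 1   ⇒   g'(x) = 4
  lim(x→∞) f'(x)/g'(x) = lim(x→∞) (3·x^2)/(4)
  = ∞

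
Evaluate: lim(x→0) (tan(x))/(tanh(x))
This is a 0/0 indeterminate form.

Apply L'Hôpital's rule: differentiate numerator and denominator separately.
  f(x) = tan(x)   ⇒   f'(x) = tan(x)^2 + 1
  g(x) = tanh(x)   ⇒   g'(x) = 1 - tanh(x)^2
  lim(x→0) f'(x)/g'(x) = lim(x→0) (tan(x)^2 + 1)/(1 - tanh(x)^2)
  = 1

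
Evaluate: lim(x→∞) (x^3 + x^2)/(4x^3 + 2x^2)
This is an ∞/∞ indeterminate form.

Apply L'Hôpital's rule: differentiate numerator and denominator separately.
  f(x) = x^3 + x^2   ⇒   f'(x) = 3·x^2 + 2·x
  g(x) = 4·x^3 + 2·x^2   ⇒   g'(x) = 12·x^2 + 4·x
  lim(x→∞) f'(x)/g'(x) = lim(x→∞) (3·x^2 + 2·x)/(12·x^2 + 4·x)
  = 1/4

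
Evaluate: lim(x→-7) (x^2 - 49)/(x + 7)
This is a standard limit.

Factor or rationalize the expression:
  lim(x→-7) (x^2 - 49)/(x + 7) = -14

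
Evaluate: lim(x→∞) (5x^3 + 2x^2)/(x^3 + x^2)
This is an ∞/∞ indeterminate form.

Apply L'Hôpital's rule: differentiate numerator and denominator separately.
  f(x) = 5·x^3 + 2·x^2   ⇒   f'(x) = 15·x^2 + 4·x
  g(x) = x^3 + x^2   ⇒   g'(x) = 3·x^2 + 2·x
  lim(x→∞) f'(x)/g'(x) = lim(x→∞) (15·x^2 + 4·x)/(3·x^2 + 2·x)
  = 5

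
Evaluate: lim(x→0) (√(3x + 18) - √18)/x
This is a standard limit.

Factor or rationalize the expression:
  lim(x→0) (√(3x + 18) - √18)/x = sqrt(2)/4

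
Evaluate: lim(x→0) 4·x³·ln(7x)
This is a 0·∞ indeterminate form.

Rewrite 0·∞ as a quotient (0/0 or ∞/∞ form), then apply L'Hôpital's rule:
  lim(x→0) 4·x³·ln(7x) = 0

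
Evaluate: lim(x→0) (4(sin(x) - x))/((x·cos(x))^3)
This is a 0/0 indeterminate form.

Apply L'Hôpital's rule: differentiate numerator and denominator separately.
  f(x) = -4·x + 4·sin(x)   ⇒   f'(x) = 4·cos(x) - 4
  g(x) = x^3·cos(x)^3   ⇒   g'(x) = -3·x^3·sin(x)·cos(x)^2 + 3·x^2·cos(x)^3
  lim(x→0) f'(x)/g'(x) = lim(x→0) (4·cos(x) - 4)/(-3·x^3·sin(x)·cos(x)^2 + 3·x^2·cos(x)^3)
  = -2/3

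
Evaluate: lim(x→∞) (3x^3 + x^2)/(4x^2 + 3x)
This is an ∞/∞ indeterminate form.

Apply L'Hôpital's rule: differentiate numerator and denominator separately.
  f(x) = 3·x^3 + x^2   ⇒   f'(x) = 9·x^2 + 2·x
  g(x) = 4·x^2 + 3·x   ⇒   g'(x) = 8·x + 3
  lim(x→∞) f'(x)/g'(x) = lim(x→∞) (9·x^2 + 2·x)/(8·x + 3)
  = ∞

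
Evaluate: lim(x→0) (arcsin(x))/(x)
This is a 0/0 indeterminate form.

Apply L'Hôpital's rule: differentiate numerator and denominator separately.
  f(x) = asin(x)   ⇒   f'(x) = 1/sqrt(1 - x^2)
  g(x) = x   ⇒   g'(x) = 1
  lim(x→0) f'(x)/g'(x) = lim(x→0) (1/sqrt(1 - x^2))/(1)
  = 1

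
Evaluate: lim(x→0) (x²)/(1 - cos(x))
This is a 0/0 indeterminate form.

Apply L'Hôpital's rule: differentiate numerator and denominator separately.
  f(x) = x^2   ⇒   f'(x) = 2·x
  g(x) = 1 - cos(x)   ⇒   g'(x) = sin(x)
  lim(x→0) f'(x)/g'(x) = lim(x→0) (2·x)/(sin(x))
  = 2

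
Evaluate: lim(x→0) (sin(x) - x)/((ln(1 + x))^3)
This is a 0/0 indeterminate form.

Apply L'Hôpital's rule: differentiate numerator and denominator separately.
  f(x) = -x + sin(x)   ⇒   f'(x) = cos(x) - 1
  g(x) = ln(x + 1)^3   ⇒   g'(x) = 3·ln(x + 1)^2/(x + 1)
  lim(x→0) f'(x)/g'(x) = lim(x→0) (cos(x) - 1)/(3·ln(x + 1)^2/(x + 1))
  = -1/6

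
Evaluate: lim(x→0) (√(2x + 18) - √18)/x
This is a standard limit.

Factor or rationalize the expression:
  lim(x→0) (√(2x + 18) - √18)/x = sqrt(2)/6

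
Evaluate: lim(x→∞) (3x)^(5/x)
This is an exponential indeterminate form.

For exponential indeterminate forms, take the natural log:
  Let L = lim(x→∞) (3x)^(5/x)
  Then ln(L) = lim(x→∞) [exponent × ln(base)]
  Evaluate using L'Hôpital or standard limits, then exponentiate.
  L = 1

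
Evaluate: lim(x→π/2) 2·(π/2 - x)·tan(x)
This is a 0·∞ indeterminate form.

Rewrite 0·∞ as a quotient (0/0 or ∞/∞ form), then apply L'Hôpital's rule:
  lim(x→π/2) 2·(π/2 - x)·tan(x) = 2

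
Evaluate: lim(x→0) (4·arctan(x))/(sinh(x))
This is a 0/0 indeterminate form.

Apply L'Hôpital's rule: differentiate numerator and denominator separately.
  f(x) = 4·atan(x)   ⇒   f'(x) = 4/(x^2 + 1)
  g(x) = sinh(x)   ⇒   g'(x) = cosh(x)
  lim(x→0) f'(x)/g'(x) = lim(x→0) (4/(x^2 + 1))/(cosh(x))
  = 4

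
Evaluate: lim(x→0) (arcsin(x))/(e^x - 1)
This is a 0/0 indeterminate form.

Apply L'Hôpital's rule: differentiate numerator and denominator separately.
  f(x) = asin(x)   ⇒   f'(x) = 1/sqrt(1 - x^2)
  g(x) = e^(x) - 1   ⇒   g'(x) = e^(x)
  lim(x→0) f'(x)/g'(x) = lim(x→0) (1/sqrt(1 - x^2))/(e^(x))
  = 1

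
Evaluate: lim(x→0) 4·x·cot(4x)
This is a 0·∞ indeterminate form.

Rewrite 0·∞ as a quotient (0/0 or ∞/∞ form), then apply L'Hôpital's rule:
  lim(x→0) 4·x·cot(4x) = 1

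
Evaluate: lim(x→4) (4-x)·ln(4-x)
This is a 0·∞ indeterminate form.

Rewrite 0·∞ as a quotient (0/0 or ∞/∞ form), then apply L'Hôpital's rule:
  lim(x→4) (4-x)·ln(4-x) = 0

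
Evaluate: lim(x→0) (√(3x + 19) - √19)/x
This is a standard limit.

Factor or rationalize the expression:
  lim(x→0) (√(3x + 19) - √19)/x = 3·sqrt(19)/38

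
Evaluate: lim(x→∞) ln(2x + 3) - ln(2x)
This is an ∞-∞ indeterminate form.

Combine fractions or rationalize to convert ∞-∞ to 0/0 form:
  lim(x→∞) ln(2x + 3) - ln(2x) = 0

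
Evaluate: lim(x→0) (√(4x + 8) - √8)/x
This is a standard limit.

Factor or rationalize the expression:
  lim(x→0) (√(4x + 8) - √8)/x = sqrt(2)/2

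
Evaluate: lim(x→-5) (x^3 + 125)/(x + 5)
This is a standard limit.

Factor or rationalize the expression:
  lim(x→-5) (x^3 + 125)/(x + 5) = 75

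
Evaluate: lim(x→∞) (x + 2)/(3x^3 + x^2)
This is an ∞/∞ indeterminate form.

Apply L'Hôpital's rule: differentiate numerator and denominator separately.
  f(x) = x + 2   ⇒   f'(x) = 1
  g(x) = 3·x^3 + x^2   ⇒   g'(x) = 9·x^2 + 2·x
  lim(x→∞) f'(x)/g'(x) = lim(x→∞) (1)/(9·x^2 + 2·x)
  = 0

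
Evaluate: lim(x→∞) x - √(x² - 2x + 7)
This is an ∞-∞ indeterminate form.

Combine fractions or rationalize to convert ∞-∞ to 0/0 form:
  lim(x→∞) x - √(x² - 2x + 7) = 1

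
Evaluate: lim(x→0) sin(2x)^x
This is an exponential indeterminate form.

For exponential indeterminate forms, take the natural log:
  Let L = lim(x→0) sin(2x)^x
  Then ln(L) = lim(x→0) [exponent × ln(base)]
  Evaluate using L'Hôpital or standard limits, then exponentiate.
  L = 1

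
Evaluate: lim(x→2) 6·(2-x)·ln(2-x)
This is a 0·∞ indeterminate form.

Rewrite 0·∞ as a quotient (0/0 or ∞/∞ form), then apply L'Hôpital's rule:
  lim(x→2) 6·(2-x)·ln(2-x) = 0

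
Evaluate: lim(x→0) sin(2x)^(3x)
This is an exponential indeterminate form.

For exponential indeterminate forms, take the natural log:
  Let L = lim(x→0) sin(2x)^(3x)
  Then ln(L) = lim(x→0) [exponent × ln(base)]
  Evaluate using L'Hôpital or standard limits, then exponentiate.
  L = 1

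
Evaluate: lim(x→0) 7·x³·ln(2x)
This is a 0·∞ indeterminate form.

Rewrite 0·∞ as a quotient (0/0 or ∞/∞ form), then apply L'Hôpital's rule:
  lim(x→0) 7·x³·ln(2x) = 0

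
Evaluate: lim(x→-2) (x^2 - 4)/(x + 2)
This is a standard limit.

Factor or rationalize the expression:
  lim(x→-2) (x^2 - 4)/(x + 2) = -4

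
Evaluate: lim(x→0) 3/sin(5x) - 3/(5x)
This is an ∞-∞ indeterminate form.

Combine fractions or rationalize to convert ∞-∞ to 0/0 form:
  lim(x→0) 3/sin(5x) - 3/(5x) = 0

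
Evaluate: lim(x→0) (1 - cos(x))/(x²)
This is a 0/0 indeterminate form.

Apply L'Hôpital's rule: differentiate numerator and denominator separately.
  f(x) = 1 - cos(x)   ⇒   f'(x) = sin(x)
  g(x) = x^2   ⇒   g'(x) = 2·x
  lim(x→0) f'(x)/g'(x) = lim(x→0) (sin(x))/(2·x)
  = 1/2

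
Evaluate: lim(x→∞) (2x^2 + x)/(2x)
This is an ∞/∞ indeterminate form.

Apply L'Hôpital's rule: differentiate numerator and denominator separately.
  f(x) = 2·x^2 + x   ⇒   f'(x) = 4·x + 1
  g(x) = 2·x   ⇒   g'(x) = 2
  lim(x→∞) f'(x)/g'(x) = lim(x→∞) (4·x + 1)/(2)
  = ∞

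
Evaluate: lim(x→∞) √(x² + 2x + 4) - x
This is an ∞-∞ indeterminate form.

Combine fractions or rationalize to convert ∞-∞ to 0/0 form:
  lim(x→∞) √(x² + 2x + 4) - x = 1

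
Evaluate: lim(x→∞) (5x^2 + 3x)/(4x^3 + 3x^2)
This is an ∞/∞ indeterminate form.

Apply L'Hôpital's rule: differentiate numerator and denominator separately.
  f(x) = 5·x^2 + 3·x   ⇒   f'(x) = 10·x + 3
  g(x) = 4·x^3 + 3·x^2   ⇒   g'(x) = 12·x^2 + 6·x
  lim(x→∞) f'(x)/g'(x) = lim(x→∞) (10·x + 3)/(12·x^2 + 6·x)
  = 0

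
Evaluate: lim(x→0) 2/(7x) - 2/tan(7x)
This is an ∞-∞ indeterminate form.

Combine fractions or rationalize to convert ∞-∞ to 0/0 form:
  lim(x→0) 2/(7x) - 2/tan(7x) = 0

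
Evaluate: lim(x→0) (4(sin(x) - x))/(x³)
This is a 0/0 indeterminate form.

Apply L'Hôpital's rule: differentiate numerator and denominator separately.
  f(x) = -4·x + 4·sin(x)   ⇒   f'(x) = 4·cos(x) - 4
  g(x) = x^3   ⇒   g'(x) = 3·x^2
  lim(x→0) f'(x)/g'(x) = lim(x→0) (4·cos(x) - 4)/(3·x^2)
  = -2/3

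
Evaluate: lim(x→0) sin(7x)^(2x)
This is an exponential indeterminate form.

For exponential indeterminate forms, take the natural log:
  Let L = lim(x→0) sin(7x)^(2x)
  Then ln(L) = lim(x→0) [exponent × ln(base)]
  Evaluate using L'Hôpital or standard limits, then exponentiate.
  L = 1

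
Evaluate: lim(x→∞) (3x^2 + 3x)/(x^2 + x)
This is an ∞/∞ indeterminate form.

Apply L'Hôpital's rule: differentiate numerator and denominator separately.
  f(x) = 3·x^2 + 3·x   ⇒   f'(x) = 6·x + 3
  g(x) = x^2 + x   ⇒   g'(x) = 2·x + 1
  lim(x→∞) f'(x)/g'(x) = lim(x→∞) (6·x + 3)/(2·x + 1)
  = 3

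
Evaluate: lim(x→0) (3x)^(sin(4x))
This is an exponential indeterminate form.

For exponential indeterminate forms, take the natural log:
  Let L = lim(x→0) (3x)^(sin(4x))
  Then ln(L) = lim(x→0) [exponent × ln(base)]
  Evaluate using L'Hôpital or standard limits, then exponentiate.
  L = 1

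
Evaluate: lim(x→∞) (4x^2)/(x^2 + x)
This is an ∞/∞ indeterminate form.

Apply L'Hôpital's rule: differentiate numerator and denominator separately.
  f(x) = 4·x^2   ⇒   f'(x) = 8·x
  g(x) = x^2 + x   ⇒   g'(x) = 2·x + 1
  lim(x→∞) f'(x)/g'(x) = lim(x→∞) (8·x)/(2·x + 1)
  = 4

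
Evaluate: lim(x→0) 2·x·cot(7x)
This is a 0·∞ indeterminate form.

Rewrite 0·∞ as a quotient (0/0 or ∞/∞ form), then apply L'Hôpital's rule:
  lim(x→0) 2·x·cot(7x) = 2/7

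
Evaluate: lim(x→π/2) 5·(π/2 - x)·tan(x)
This is a 0·∞ indeterminate form.

Rewrite 0·∞ as a quotient (0/0 or ∞/∞ form), then apply L'Hôpital's rule:
  lim(x→π/2) 5·(π/2 - x)·tan(x) = 5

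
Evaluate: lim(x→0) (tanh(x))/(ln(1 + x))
This is a 0/0 indeterminate form.

Apply L'Hôpital's rule: differentiate numerator and denominator separately.
  f(x) = tanh(x)   ⇒   f'(x) = 1 - tanh(x)^2
  g(x) = ln(x + 1)   ⇒   g'(x) = 1/(x + 1)
  lim(x→0) f'(x)/g'(x) = lim(x→0) (1 - tanh(x)^2)/(1/(x + 1))
  = 1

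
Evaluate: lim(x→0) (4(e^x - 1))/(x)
This is a 0/0 indeterminate form.

Apply L'Hôpital's rule: differentiate numerator and denominator separately.
  f(x) = 4·e^(x) - 4   ⇒   f'(x) = 4·e^(x)
  g(x) = x   ⇒   g'(x) = 1
  lim(x→0) f'(x)/g'(x) = lim(x→0) (4·e^(x))/(1)
  = 4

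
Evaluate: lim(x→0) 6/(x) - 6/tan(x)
This is an ∞-∞ indeterminate form.

Combine fractions or rationalize to convert ∞-∞ to 0/0 form:
  lim(x→0) 6/(x) - 6/tan(x) = 0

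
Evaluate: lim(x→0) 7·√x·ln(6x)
This is a 0·∞ indeterminate form.

Rewrite 0·∞ as a quotient (0/0 or ∞/∞ form), then apply L'Hôpital's rule:
  lim(x→0) 7·√x·ln(6x) = 0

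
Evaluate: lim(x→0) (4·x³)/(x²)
This is a 0/0 indeterminate form.

Apply L'Hôpital's rule: differentiate numerator and denominator separately.
  f(x) = 4·x^3   ⇒   f'(x) = 12·x^2
  g(x) = x^2   ⇒   g'(x) = 2·x
  lim(x→0) f'(x)/g'(x) = lim(x→0) (12·x^2)/(2·x)
  = 0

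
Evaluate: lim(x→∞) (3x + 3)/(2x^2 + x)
This is an ∞/∞ indeterminate form.

Apply L'Hôpital's rule: differentiate numerator and denominator separately.
  f(x) = 3·x + 3   ⇒   f'(x) = 3
  g(x) = 2·x^2 + x   ⇒   g'(x) = 4·x + 1
  lim(x→∞) f'(x)/g'(x) = lim(x→∞) (3)/(4·x + 1)
  = 0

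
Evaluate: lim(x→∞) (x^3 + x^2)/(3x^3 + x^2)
This is an ∞/∞ indeterminate form.

Apply L'Hôpital's rule: differentiate numerator and denominator separately.
  f(x) = x^3 + x^2   ⇒   f'(x) = 3·x^2 + 2·x
  g(x) = 3·x^3 + x^2   ⇒   g'(x) = 9·x^2 + 2·x
  lim(x→∞) f'(x)/g'(x) = lim(x→∞) (3·x^2 + 2·x)/(9·x^2 + 2·x)
  = 1/3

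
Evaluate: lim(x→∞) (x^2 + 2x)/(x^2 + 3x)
This is an ∞/∞ indeterminate form.

Apply L'Hôpital's rule: differentiate numerator and denominator separately.
  f(x) = x^2 + 2·x   ⇒   f'(x) = 2·x + 2
  g(x) = x^2 + 3·x   ⇒   g'(x) = 2·x + 3
  lim(x→∞) f'(x)/g'(x) = lim(x→∞) (2·x + 2)/(2·x + 3)
  = 1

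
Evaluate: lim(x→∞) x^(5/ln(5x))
This is an exponential indeterminate form.

For exponential indeterminate forms, take the natural log:
  Let L = lim(x→∞) x^(5/ln(5x))
  Then ln(L) = lim(x→∞) [exponent × ln(base)]
  Evaluate using L'Hôpital or standard limits, then exponentiate.
  L = e^(5)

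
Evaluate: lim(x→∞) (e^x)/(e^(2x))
This is an ∞/∞ indeterminate form.

Apply L'Hôpital's rule: differentiate numerator and denominator separately.
  f(x) = e^(x)   ⇒   f'(x) = e^(x)
  g(x) = e^(2·x)   ⇒   g'(x) = 2·e^(2·x)
  lim(x→∞) f'(x)/g'(x) = lim(x→∞) (e^(x))/(2·e^(2·x))
  = 0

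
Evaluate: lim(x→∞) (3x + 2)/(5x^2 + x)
This is an ∞/∞ indeterminate form.

Apply L'Hôpital's rule: differentiate numerator and denominator separately.
  f(x) = 3·x + 2   ⇒   f'(x) = 3
  g(x) = 5·x^2 + x   ⇒   g'(x) = 10·x + 1
  lim(x→∞) f'(x)/g'(x) = lim(x→∞) (3)/(10·x + 1)
  = 0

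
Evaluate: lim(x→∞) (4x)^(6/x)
This is an exponential indeterminate form.

For exponential indeterminate forms, take the natural log:
  Let L = lim(x→∞) (4x)^(6/x)
  Then ln(L) = lim(x→∞) [exponent × ln(base)]
  Evaluate using L'Hôpital or standard limits, then exponentiate.
  L = 1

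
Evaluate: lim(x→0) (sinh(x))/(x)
This is a 0/0 indeterminate form.

Apply L'Hôpital's rule: differentiate numerator and denominator separately.
  f(x) = sinh(x)   ⇒   f'(x) = cosh(x)
  g(x) = x   ⇒   g'(x) = 1
  lim(x→0) f'(x)/g'(x) = lim(x→0) (cosh(x))/(1)
  = 1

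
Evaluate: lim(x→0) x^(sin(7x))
This is an exponential indeterminate form.

For exponential indeterminate forms, take the natural log:
  Let L = lim(x→0) x^(sin(7x))
  Then ln(L) = lim(x→0) [exponent × ln(base)]
  Evaluate using L'Hôpital or standard limits, then exponentiate.
  L = 1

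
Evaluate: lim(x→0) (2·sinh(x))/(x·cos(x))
This is a 0/0 indeterminate form.

Apply L'Hôpital's rule: differentiate numerator and denominator separately.
  f(x) = 2·sinh(x)   ⇒   f'(x) = 2·cosh(x)
  g(x) = x·cos(x)   ⇒   g'(x) = -x·sin(x) + cos(x)
  lim(x→0) f'(x)/g'(x) = lim(x→0) (2·cosh(x))/(-x·sin(x) + cos(x))
  = 2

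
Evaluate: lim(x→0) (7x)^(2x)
This is an exponential indeterminate form.

For exponential indeterminate forms, take the natural log:
  Let L = lim(x→0) (7x)^(2x)
  Then ln(L) = lim(x→0) [exponent × ln(base)]
  Evaluate using L'Hôpital or standard limits, then exponentiate.
  L = 1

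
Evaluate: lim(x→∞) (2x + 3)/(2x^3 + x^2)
This is an ∞/∞ indeterminate form.

Apply L'Hôpital's rule: differentiate numerator and denominator separately.
  f(x) = 2·x + 3   ⇒   f'(x) = 2
  g(x) = 2·x^3 + x^2   ⇒   g'(x) = 6·x^2 + 2·x
  lim(x→∞) f'(x)/g'(x) = lim(x→∞) (2)/(6·x^2 + 2·x)
  = 0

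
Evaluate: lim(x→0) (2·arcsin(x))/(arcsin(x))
This is a 0/0 indeterminate form.

Apply L'Hôpital's rule: differentiate numerator and denominator separately.
  f(x) = 2·asin(x)   ⇒   f'(x) = 2/sqrt(1 - x^2)
  g(x) = asin(x)   ⇒   g'(x) = 1/sqrt(1 - x^2)
  lim(x→0) f'(x)/g'(x) = lim(x→0) (2/sqrt(1 - x^2))/(1/sqrt(1 - x^2))
  = 2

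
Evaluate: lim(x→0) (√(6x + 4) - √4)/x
This is a standard limit.

Factor or rationalize the expression:
  lim(x→0) (√(6x + 4) - √4)/x = 3/2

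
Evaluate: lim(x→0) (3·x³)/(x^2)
This is a 0/0 indeterminate form.

Apply L'Hôpital's rule: differentiate numerator and denominator separately.
  f(x) = 3·x^3   ⇒   f'(x) = 9·x^2
  g(x) = x^2   ⇒   g'(x) = 2·x
  lim(x→0) f'(x)/g'(x) = lim(x→0) (9·x^2)/(2·x)
  = 0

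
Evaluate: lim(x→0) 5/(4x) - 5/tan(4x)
This is an ∞-∞ indeterminate form.

Combine fractions or rationalize to convert ∞-∞ to 0/0 form:
  lim(x→0) 5/(4x) - 5/tan(4x) = 0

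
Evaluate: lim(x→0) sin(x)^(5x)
This is an exponential indeterminate form.

For exponential indeterminate forms, take the natural log:
  Let L = lim(x→0) sin(x)^(5x)
  Then ln(L) = lim(x→0) [exponent × ln(base)]
  Evaluate using L'Hôpital or standard limits, then exponentiate.
  L = 1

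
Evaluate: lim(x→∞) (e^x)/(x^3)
This is an ∞/∞ indeterminate form.

Apply L'Hôpital's rule: differentiate numerator and denominator separately.
  f(x) = e^(x)   ⇒   f'(x) = e^(x)
  g(x) = x^3   ⇒   g'(x) = 3·x^2
  lim(x→∞) f'(x)/g'(x) = lim(x→∞) (e^(x))/(3·x^2)
  = ∞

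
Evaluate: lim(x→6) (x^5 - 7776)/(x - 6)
This is a standard limit.

Factor or rationalize the expression:
  lim(x→6) (x^5 - 7776)/(x - 6) = 6480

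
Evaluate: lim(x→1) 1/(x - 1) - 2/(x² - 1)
This is an ∞-∞ indeterminate form.

Combine fractions or rationalize to convert ∞-∞ to 0/0 form:
  lim(x→1) 1/(x - 1) - 2/(x² - 1) = 1/2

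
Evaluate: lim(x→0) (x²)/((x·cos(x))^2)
This is a 0/0 indeterminate form.

Apply L'Hôpital's rule: differentiate numerator and denominator separately.
  f(x) = x^2   ⇒   f'(x) = 2·x
  g(x) = x^2·cos(x)^2   ⇒   g'(x) = -2·x^2·sin(x)·cos(x) + 2·x·cos(x)^2
  lim(x→0) f'(x)/g'(x) = lim(x→0) (2·x)/(-2·x^2·sin(x)·cos(x) + 2·x·cos(x)^2)
  = 1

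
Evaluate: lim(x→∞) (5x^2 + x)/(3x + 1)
This is an ∞/∞ indeterminate form.

Apply L'Hôpital's rule: differentiate numerator and denominator separately.
  f(x) = 5·x^2 + x   ⇒   f'(x) = 10·x + 1
  g(x) = 3·x + 1   ⇒   g'(x) = 3
  lim(x→∞) f'(x)/g'(x) = lim(x→∞) (10·x + 1)/(3)
  = ∞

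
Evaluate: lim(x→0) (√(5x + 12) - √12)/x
This is a standard limit.

Factor or rationalize the expression:
  lim(x→0) (√(5x + 12) - √12)/x = 5·sqrt(3)/12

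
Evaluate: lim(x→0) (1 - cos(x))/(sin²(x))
This is a 0/0 indeterminate form.

Apply L'Hôpital's rule: differentiate numerator and denominator separately.
  f(x) = 1 - cos(x)   ⇒   f'(x) = sin(x)
  g(x) = sin(x)^2   ⇒   g'(x) = 2·sin(x)·cos(x)
  lim(x→0) f'(x)/g'(x) = lim(x→0) (sin(x))/(2·sin(x)·cos(x))
  = 1/2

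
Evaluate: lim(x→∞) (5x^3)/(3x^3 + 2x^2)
This is an ∞/∞ indeterminate form.

Apply L'Hôpital's rule: differentiate numerator and denominator separately.
  f(x) = 5·x^3   ⇒   f'(x) = 15·x^2
  g(x) = 3·x^3 + 2·x^2   ⇒   g'(x) = 9·x^2 + 4·x
  lim(x→∞) f'(x)/g'(x) = lim(x→∞) (15·x^2)/(9·x^2 + 4·x)
  = 5/3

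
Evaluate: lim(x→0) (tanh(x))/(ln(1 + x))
This is a 0/0 indeterminate form.

Apply L'Hôpital's rule: differentiate numerator and denominator separately.
  f(x) = tanh(x)   ⇒   f'(x) = 1 - tanh(x)^2
  g(x) = ln(x + 1)   ⇒   g'(x) = 1/(x + 1)
  lim(x→0) f'(x)/g'(x) = lim(x→0) (1 - tanh(x)^2)/(1/(x + 1))
  = 1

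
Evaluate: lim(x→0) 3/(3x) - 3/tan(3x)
This is an ∞-∞ indeterminate form.

Combine fractions or rationalize to convert ∞-∞ to 0/0 form:
  lim(x→0) 3/(3x) - 3/tan(3x) = 0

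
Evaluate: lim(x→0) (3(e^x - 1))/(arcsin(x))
This is a 0/0 indeterminate form.

Apply L'Hôpital's rule: differentiate numerator and denominator separately.
  f(x) = 3·e^(x) - 3   ⇒   f'(x) = 3·e^(x)
  g(x) = asin(x)   ⇒   g'(x) = 1/sqrt(1 - x^2)
  lim(x→0) f'(x)/g'(x) = lim(x→0) (3·e^(x))/(1/sqrt(1 - x^2))
  = 3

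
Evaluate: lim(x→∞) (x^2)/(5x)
This is an ∞/∞ indeterminate form.

Apply L'Hôpital's rule: differentiate numerator and denominator separately.
  f(x) = x^2   ⇒   f'(x) = 2·x
  g(x) = 5·x   ⇒   g'(x) = 5
  lim(x→∞) f'(x)/g'(x) = lim(x→∞) (2·x)/(5)
  = ∞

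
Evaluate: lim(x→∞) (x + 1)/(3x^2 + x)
This is an ∞/∞ indeterminate form.

Apply L'Hôpital's rule: differentiate numerator and denominator separately.
  f(x) = x + 1   ⇒   f'(x) = 1
  g(x) = 3·x^2 + x   ⇒   g'(x) = 6·x + 1
  lim(x→∞) f'(x)/g'(x) = lim(x→∞) (1)/(6·x + 1)
  = 0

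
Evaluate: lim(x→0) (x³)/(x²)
This is a 0/0 indeterminate form.

Apply L'Hôpital's rule: differentiate numerator and denominator separately.
  f(x) = x^3   ⇒   f'(x) = 3·x^2
  g(x) = x^2   ⇒   g'(x) = 2·x
  lim(x→0) f'(x)/g'(x) = lim(x→0) (3·x^2)/(2·x)
  = 0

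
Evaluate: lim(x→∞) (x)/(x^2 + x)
This is an ∞/∞ indeterminate form.

Apply L'Hôpital's rule: differentiate numerator and denominator separately.
  f(x) = x   ⇒   f'(x) = 1
  g(x) = x^2 + x   ⇒   g'(x) = 2·x + 1
  lim(x→∞) f'(x)/g'(x) = lim(x→∞) (1)/(2·x + 1)
  = 0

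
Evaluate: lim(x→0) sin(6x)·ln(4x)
This is a 0·∞ indeterminate form.

Rewrite 0·∞ as a quotient (0/0 or ∞/∞ form), then apply L'Hôpital's rule:
  lim(x→0) sin(6x)·ln(4x) = 0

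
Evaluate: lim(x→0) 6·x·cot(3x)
This is a 0·∞ indeterminate form.

Rewrite 0·∞ as a quotient (0/0 or ∞/∞ form), then apply L'Hôpital's rule:
  lim(x→0) 6·x·cot(3x) = 2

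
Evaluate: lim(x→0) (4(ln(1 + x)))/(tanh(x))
This is a 0/0 indeterminate form.

Apply L'Hôpital's rule: differentiate numerator and denominator separately.
  f(x) = 4·ln(x + 1)   ⇒   f'(x) = 4/(x + 1)
  g(x) = tanh(x)   ⇒   g'(x) = 1 - tanh(x)^2
  lim(x→0) f'(x)/g'(x) = lim(x→0) (4/(x + 1))/(1 - tanh(x)^2)
  = 4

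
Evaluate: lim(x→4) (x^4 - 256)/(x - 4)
This is a standard limit.

Factor or rationalize the expression:
  lim(x→4) (x^4 - 256)/(x - 4) = 256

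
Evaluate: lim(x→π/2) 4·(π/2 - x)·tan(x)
This is a 0·∞ indeterminate form.

Rewrite 0·∞ as a quotient (0/0 or ∞/∞ form), then apply L'Hôpital's rule:
  lim(x→π/2) 4·(π/2 - x)·tan(x) = 4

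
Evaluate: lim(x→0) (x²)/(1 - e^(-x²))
This is a 0/0 indeterminate form.

Apply L'Hôpital's rule: differentiate numerator and denominator separately.
  f(x) = x^2   ⇒   f'(x) = 2·x
  g(x) = 1 - e^(-x^2)   ⇒   g'(x) = 2·x·e^(-x^2)
  lim(x→0) f'(x)/g'(x) = lim(x→0) (2·x)/(2·x·e^(-x^2))
  = 1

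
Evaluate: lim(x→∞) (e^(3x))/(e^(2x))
This is an ∞/∞ indeterminate form.

Apply L'Hôpital's rule: differentiate numerator and denominator separately.
  f(x) = e^(3·x)   ⇒   f'(x) = 3·e^(3·x)
  g(x) = e^(2·x)   ⇒   g'(x) = 2·e^(2·x)
  lim(x→∞) f'(x)/g'(x) = lim(x→∞) (3·e^(3·x))/(2·e^(2·x))
  = ∞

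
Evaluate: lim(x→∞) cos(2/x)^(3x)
This is an exponential indeterminate form.

For exponential indeterminate forms, take the natural log:
  Let L = lim(x→∞) cos(2/x)^(3x)
  Then ln(L) = lim(x→∞) [exponent × ln(base)]
  Evaluate using L'Hôpital or standard limits, then exponentiate.
  L = 1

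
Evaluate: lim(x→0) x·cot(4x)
This is a 0·∞ indeterminate form.

Rewrite 0·∞ as a quotient (0/0 or ∞/∞ form), then apply L'Hôpital's rule:
  lim(x→0) x·cot(4x) = 1/4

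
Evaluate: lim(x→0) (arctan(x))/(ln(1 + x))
This is a 0/0 indeterminate form.

Apply L'Hôpital's rule: differentiate numerator and denominator separately.
  f(x) = atan(x)   ⇒   f'(x) = 1/(x^2 + 1)
  g(x) = ln(x + 1)   ⇒   g'(x) = 1/(x + 1)
  lim(x→0) f'(x)/g'(x) = lim(x→0) (1/(x^2 + 1))/(1/(x + 1))
  = 1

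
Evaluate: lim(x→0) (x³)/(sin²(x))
This is a 0/0 indeterminate form.

Apply L'Hôpital's rule: differentiate numerator and denominator separately.
  f(x) = x^3   ⇒   f'(x) = 3·x^2
  g(x) = sin(x)^2   ⇒   g'(x) = 2·sin(x)·cos(x)
  lim(x→0) f'(x)/g'(x) = lim(x→0) (3·x^2)/(2·sin(x)·cos(x))
  = 0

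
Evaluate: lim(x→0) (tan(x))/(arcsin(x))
This is a 0/0 indeterminate form.

Apply L'Hôpital's rule: differentiate numerator and denominator separately.
  f(x) = tan(x)   ⇒   f'(x) = tan(x)^2 + 1
  g(x) = asin(x)   ⇒   g'(x) = 1/sqrt(1 - x^2)
  lim(x→0) f'(x)/g'(x) = lim(x→0) (tan(x)^2 + 1)/(1/sqrt(1 - x^2))
  = 1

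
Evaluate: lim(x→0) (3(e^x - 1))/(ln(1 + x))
This is a 0/0 indeterminate form.

Apply L'Hôpital's rule: differentiate numerator and denominator separately.
  f(x) = 3·e^(x) - 3   ⇒   f'(x) = 3·e^(x)
  g(x) = ln(x + 1)   ⇒   g'(x) = 1/(x + 1)
  lim(x→0) f'(x)/g'(x) = lim(x→0) (3·e^(x))/(1/(x + 1))
  = 3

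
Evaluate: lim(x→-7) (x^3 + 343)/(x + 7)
This is a standard limit.

Factor or rationalize the expression:
  lim(x→-7) (x^3 + 343)/(x + 7) = 147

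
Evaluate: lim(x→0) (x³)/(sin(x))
This is a 0/0 indeterminate form.

Apply L'Hôpital's rule: differentiate numerator and denominator separately.
  f(x) = x^3   ⇒   f'(x) = 3·x^2
  g(x) = sin(x)   ⇒   g'(x) = cos(x)
  lim(x→0) f'(x)/g'(x) = lim(x→0) (3·x^2)/(cos(x))
  = 0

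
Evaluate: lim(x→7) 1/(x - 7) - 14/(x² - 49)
This is an ∞-∞ indeterminate form.

Combine fractions or rationalize to convert ∞-∞ to 0/0 form:
  lim(x→7) 1/(x - 7) - 14/(x² - 49) = 1/14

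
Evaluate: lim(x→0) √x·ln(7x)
This is a 0·∞ indeterminate form.

Rewrite 0·∞ as a quotient (0/0 or ∞/∞ form), then apply L'Hôpital's rule:
  lim(x→0) √x·ln(7x) = 0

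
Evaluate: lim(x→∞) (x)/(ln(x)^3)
This is an ∞/∞ indeterminate form.

Apply L'Hôpital's rule: differentiate numerator and denominator separately.
  f(x) = x   ⇒   f'(x) = 1
  g(x) = ln(x)^3   ⇒   g'(x) = 3·ln(x)^2/x
  lim(x→∞) f'(x)/g'(x) = lim(x→∞) (1)/(3·ln(x)^2/x)
  = ∞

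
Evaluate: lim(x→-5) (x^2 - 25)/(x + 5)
This is a standard limit.

Factor or rationalize the expression:
  lim(x→-5) (x^2 - 25)/(x + 5) = -10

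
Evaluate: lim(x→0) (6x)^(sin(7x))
This is an exponential indeterminate form.

For exponential indeterminate forms, take the natural log:
  Let L = lim(x→0) (6x)^(sin(7x))
  Then ln(L) = lim(x→0) [exponent × ln(base)]
  Evaluate using L'Hôpital or standard limits, then exponentiate.
  L = 1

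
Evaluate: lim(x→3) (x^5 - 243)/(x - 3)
This is a standard limit.

Factor or rationalize the expression:
  lim(x→3) (x^5 - 243)/(x - 3) = 405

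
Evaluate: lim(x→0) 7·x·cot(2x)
This is a 0·∞ indeterminate form.

Rewrite 0·∞ as a quotient (0/0 or ∞/∞ form), then apply L'Hôpital's rule:
  lim(x→0) 7·x·cot(2x) = 7/2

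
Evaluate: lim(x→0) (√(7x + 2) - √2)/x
This is a standard limit.

Factor or rationalize the expression:
  lim(x→0) (√(7x + 2) - √2)/x = 7·sqrt(2)/4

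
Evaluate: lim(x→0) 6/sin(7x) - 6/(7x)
This is an ∞-∞ indeterminate form.

Combine fractions or rationalize to convert ∞-∞ to 0/0 form:
  lim(x→0) 6/sin(7x) - 6/(7x) = 0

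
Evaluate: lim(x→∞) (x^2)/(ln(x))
This is an ∞/∞ indeterminate form.

Apply L'Hôpital's rule: differentiate numerator and denominator separately.
  f(x) = x^2   ⇒   f'(x) = 2·x
  g(x) = ln(x)   ⇒   g'(x) = 1/x
  lim(x→∞) f'(x)/g'(x) = lim(x→∞) (2·x)/(1/x)
  = ∞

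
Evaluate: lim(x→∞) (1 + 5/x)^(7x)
This is an exponential indeterminate form.

For exponential indeterminate forms, take the natural log:
  Let L = lim(x→∞) (1 + 5/x)^(7x)
  Then ln(L) = lim(x→∞) [exponent × ln(base)]
  Evaluate using L'Hôpital or standard limits, then exponentiate.
  L = e^(35)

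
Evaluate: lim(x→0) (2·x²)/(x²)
This is a 0/0 indeterminate form.

Apply L'Hôpital's rule: differentiate numerator and denominator separately.
  f(x) = 2·x^2   ⇒   f'(x) = 4·x
  g(x) = x^2   ⇒   g'(x) = 2·x
  lim(x→0) f'(x)/g'(x) = lim(x→0) (4·x)/(2·x)
  = 2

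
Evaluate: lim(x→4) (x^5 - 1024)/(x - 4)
This is a standard limit.

Factor or rationalize the expression:
  lim(x→4) (x^5 - 1024)/(x - 4) = 1280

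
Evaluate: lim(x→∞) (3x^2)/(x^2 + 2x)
This is an ∞/∞ indeterminate form.

Apply L'Hôpital's rule: differentiate numerator and denominator separately.
  f(x) = 3·x^2   ⇒   f'(x) = 6·x
  g(x) = x^2 + 2·x   ⇒   g'(x) = 2·x + 2
  lim(x→∞) f'(x)/g'(x) = lim(x→∞) (6·x)/(2·x + 2)
  = 3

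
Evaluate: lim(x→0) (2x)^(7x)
This is an exponential indeterminate form.

For exponential indeterminate forms, take the natural log:
  Let L = lim(x→0) (2x)^(7x)
  Then ln(L) = lim(x→0) [exponent × ln(base)]
  Evaluate using L'Hôpital or standard limits, then exponentiate.
  L = 1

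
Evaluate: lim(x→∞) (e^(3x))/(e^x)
This is an ∞/∞ indeterminate form.

Apply L'Hôpital's rule: differentiate numerator and denominator separately.
  f(x) = e^(3·x)   ⇒   f'(x) = 3·e^(3·x)
  g(x) = e^(x)   ⇒   g'(x) = e^(x)
  lim(x→∞) f'(x)/g'(x) = lim(x→∞) (3·e^(3·x))/(e^(x))
  = ∞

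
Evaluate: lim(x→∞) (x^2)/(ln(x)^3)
This is an ∞/∞ indeterminate form.

Apply L'Hôpital's rule: differentiate numerator and denominator separately.
  f(x) = x^2   ⇒   f'(x) = 2·x
  g(x) = ln(x)^3   ⇒   g'(x) = 3·ln(x)^2/x
  lim(x→∞) f'(x)/g'(x) = lim(x→∞) (2·x)/(3·ln(x)^2/x)
  = ∞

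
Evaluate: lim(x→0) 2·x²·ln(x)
This is a 0·∞ indeterminate form.

Rewrite 0·∞ as a quotient (0/0 or ∞/∞ form), then apply L'Hôpital's rule:
  lim(x→0) 2·x²·ln(x) = 0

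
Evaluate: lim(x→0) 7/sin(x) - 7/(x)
This is an ∞-∞ indeterminate form.

Combine fractions or rationalize to convert ∞-∞ to 0/0 form:
  lim(x→0) 7/sin(x) - 7/(x) = 0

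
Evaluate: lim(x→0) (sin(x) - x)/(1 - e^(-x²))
This is a 0/0 indeterminate form.

Apply L'Hôpital's rule: differentiate numerator and denominator separately.
  f(x) = -x + sin(x)   ⇒   f'(x) = cos(x) - 1
  g(x) = 1 - e^(-x^2)   ⇒   g'(x) = 2·x·e^(-x^2)
  lim(x→0) f'(x)/g'(x) = lim(x→0) (cos(x) - 1)/(2·x·e^(-x^2))
  = 0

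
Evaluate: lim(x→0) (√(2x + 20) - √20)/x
This is a standard limit.

Factor or rationalize the expression:
  lim(x→0) (√(2x + 20) - √20)/x = sqrt(5)/10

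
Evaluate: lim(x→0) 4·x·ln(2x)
This is a 0·∞ indeterminate form.

Rewrite 0·∞ as a quotient (0/0 or ∞/∞ form), then apply L'Hôpital's rule:
  lim(x→0) 4·x·ln(2x) = 0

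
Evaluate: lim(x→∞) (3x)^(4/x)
This is an exponential indeterminate form.

For exponential indeterminate forms, take the natural log:
  Let L = lim(x→∞) (3x)^(4/x)
  Then ln(L) = lim(x→∞) [exponent × ln(base)]
  Evaluate using L'Hôpital or standard limits, then exponentiate.
  L = 1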